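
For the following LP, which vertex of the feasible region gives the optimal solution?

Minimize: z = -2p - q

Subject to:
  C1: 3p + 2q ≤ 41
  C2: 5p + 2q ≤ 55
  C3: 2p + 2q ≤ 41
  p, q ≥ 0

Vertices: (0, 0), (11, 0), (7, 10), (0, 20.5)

Evaluate the objective at each vertex of the feasible region:
  z(0, 0) = 0
  z(11, 0) = -22
  z(7, 10) = -24  ←
  z(0, 20.5) = -20.5
The minimum is at p = 7, q = 10.

(7, 10)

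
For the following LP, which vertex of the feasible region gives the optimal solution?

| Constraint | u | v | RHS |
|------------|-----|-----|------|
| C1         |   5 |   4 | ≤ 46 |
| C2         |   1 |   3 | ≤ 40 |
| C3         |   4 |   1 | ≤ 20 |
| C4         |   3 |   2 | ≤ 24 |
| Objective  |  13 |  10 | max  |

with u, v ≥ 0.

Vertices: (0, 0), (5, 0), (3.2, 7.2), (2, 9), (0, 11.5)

Evaluate the objective at each vertex of the feasible region:
  z(0, 0) = 0
  z(5, 0) = 65
  z(3.2, 7.2) = 113.6
  z(2, 9) = 116  ←
  z(0, 11.5) = 115
The maximum is at u = 2, v = 9.

(2, 9)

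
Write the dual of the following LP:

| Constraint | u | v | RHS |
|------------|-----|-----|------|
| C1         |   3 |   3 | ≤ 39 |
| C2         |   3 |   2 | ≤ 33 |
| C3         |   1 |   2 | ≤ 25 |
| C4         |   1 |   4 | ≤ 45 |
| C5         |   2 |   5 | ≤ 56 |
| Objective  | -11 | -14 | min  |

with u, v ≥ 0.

Primal min cᵀx s.t. Ax ≤ b, x ≥ 0  →  Dual max −bᵀy s.t. Aᵀy ≥ −c, y ≥ 0.

Maximize: z = -39y1 - 33y2 - 25y3 - 45y4 - 56y5

Subject to:
  3y1 + 3y2 + y3 + y4 + 2y5 ≥ 11
  3y1 + 2y2 + 2y3 + 4y4 + 5y5 ≥ 14
  y1, y2, y3, y4, y5 ≥ 0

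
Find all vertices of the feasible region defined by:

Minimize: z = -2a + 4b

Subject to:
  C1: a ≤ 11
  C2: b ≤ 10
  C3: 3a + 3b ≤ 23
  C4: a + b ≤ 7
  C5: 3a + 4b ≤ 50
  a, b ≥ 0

(0, 0), (7, 0), (0, 7)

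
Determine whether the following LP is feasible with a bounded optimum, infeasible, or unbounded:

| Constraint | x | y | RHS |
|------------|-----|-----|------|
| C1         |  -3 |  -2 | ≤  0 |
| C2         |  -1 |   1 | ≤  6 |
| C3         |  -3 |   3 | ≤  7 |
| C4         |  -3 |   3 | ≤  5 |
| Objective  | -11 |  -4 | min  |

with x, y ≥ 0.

Unbounded (objective can decrease without bound)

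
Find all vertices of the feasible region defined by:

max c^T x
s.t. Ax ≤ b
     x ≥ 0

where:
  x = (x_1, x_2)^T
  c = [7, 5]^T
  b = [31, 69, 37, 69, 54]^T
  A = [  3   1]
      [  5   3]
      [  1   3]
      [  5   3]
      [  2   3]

(0, 0), (10.33, 0), (7, 10), (0, 12.33)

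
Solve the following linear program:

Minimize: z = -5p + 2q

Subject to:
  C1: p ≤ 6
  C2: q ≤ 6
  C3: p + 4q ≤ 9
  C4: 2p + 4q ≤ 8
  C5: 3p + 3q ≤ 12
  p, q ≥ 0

Evaluate the objective at each vertex of the feasible region:
  z(0, 0) = 0
  z(4, 0) = -20  ←
  z(0, 2) = 4
The minimum is at p = 4, q = 0.

p = 4, q = 0, z = -20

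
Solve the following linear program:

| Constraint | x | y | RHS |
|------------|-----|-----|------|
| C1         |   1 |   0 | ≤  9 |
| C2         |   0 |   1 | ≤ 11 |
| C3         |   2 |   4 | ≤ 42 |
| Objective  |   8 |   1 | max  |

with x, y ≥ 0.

Evaluate the objective at each vertex of the feasible region:
  z(0, 0) = 0
  z(9, 0) = 72
  z(9, 6) = 78  ←
  z(0, 10.5) = 10.5
The maximum is at x = 9, y = 6.

x = 9, y = 6, z = 78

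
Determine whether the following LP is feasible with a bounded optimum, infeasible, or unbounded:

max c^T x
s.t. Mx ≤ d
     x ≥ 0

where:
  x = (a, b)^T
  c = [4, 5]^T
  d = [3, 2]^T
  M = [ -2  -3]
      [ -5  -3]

Unbounded (objective can increase without bound)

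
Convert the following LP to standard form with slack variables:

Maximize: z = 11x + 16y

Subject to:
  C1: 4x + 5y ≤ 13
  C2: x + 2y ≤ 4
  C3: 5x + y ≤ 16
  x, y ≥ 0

max z = 11x + 16y

s.t.
  4x + 5y + s1 = 13
  x + 2y + s2 = 4
  5x + y + s3 = 16
  x, y, s1, s2, s3 ≥ 0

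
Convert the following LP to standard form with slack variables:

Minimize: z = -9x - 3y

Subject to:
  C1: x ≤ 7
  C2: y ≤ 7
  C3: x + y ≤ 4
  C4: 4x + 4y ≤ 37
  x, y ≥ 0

min z = -9x - 3y

s.t.
  x + s1 = 7
  y + s2 = 7
  x + y + s3 = 4
  4x + 4y + s4 = 37
  x, y, s1, s2, s3, s4 ≥ 0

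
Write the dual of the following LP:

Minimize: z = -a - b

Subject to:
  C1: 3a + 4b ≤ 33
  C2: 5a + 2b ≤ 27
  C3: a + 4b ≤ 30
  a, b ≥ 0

Primal min cᵀx s.t. Ax ≤ b, x ≥ 0  →  Dual max −bᵀy s.t. Aᵀy ≥ −c, y ≥ 0.

Maximize: z = -33y1 - 27y2 - 30y3

Subject to:
  3y1 + 5y2 + y3 ≥ 1
  4y1 + 2y2 + 4y3 ≥ 1
  y1, y2, y3 ≥ 0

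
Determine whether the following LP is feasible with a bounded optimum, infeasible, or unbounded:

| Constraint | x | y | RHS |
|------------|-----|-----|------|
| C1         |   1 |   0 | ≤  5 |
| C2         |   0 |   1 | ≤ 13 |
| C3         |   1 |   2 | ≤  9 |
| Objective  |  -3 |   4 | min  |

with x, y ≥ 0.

Feasible with a bounded optimal solution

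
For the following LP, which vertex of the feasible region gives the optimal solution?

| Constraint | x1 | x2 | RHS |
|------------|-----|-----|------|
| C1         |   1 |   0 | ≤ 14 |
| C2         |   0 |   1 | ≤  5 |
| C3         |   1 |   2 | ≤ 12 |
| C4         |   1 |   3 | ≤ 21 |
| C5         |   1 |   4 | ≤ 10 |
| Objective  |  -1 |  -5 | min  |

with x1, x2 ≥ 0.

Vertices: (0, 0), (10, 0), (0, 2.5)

Evaluate the objective at each vertex of the feasible region:
  z(0, 0) = 0
  z(10, 0) = -10
  z(0, 2.5) = -12.5  ←
The minimum is at x1 = 0, x2 = 2.5.

(0, 2.5)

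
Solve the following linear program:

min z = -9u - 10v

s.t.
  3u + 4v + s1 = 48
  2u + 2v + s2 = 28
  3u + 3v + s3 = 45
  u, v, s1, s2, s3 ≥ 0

Evaluate the objective at each vertex of the feasible region:
  z(0, 0) = 0
  z(14, 0) = -126
  z(8, 6) = -132  ←
  z(0, 12) = -120
The minimum is at u = 8, v = 6.

u = 8, v = 6, z = -132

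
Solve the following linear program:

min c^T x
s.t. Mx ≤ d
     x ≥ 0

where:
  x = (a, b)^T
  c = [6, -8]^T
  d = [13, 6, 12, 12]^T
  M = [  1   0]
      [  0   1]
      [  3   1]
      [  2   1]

Evaluate the objective at each vertex of the feasible region:
  z(0, 0) = 0
  z(4, 0) = 24
  z(2, 6) = -36
  z(0, 6) = -48  ←
The minimum is at a = 0, b = 6.

a = 0, b = 6, z = -48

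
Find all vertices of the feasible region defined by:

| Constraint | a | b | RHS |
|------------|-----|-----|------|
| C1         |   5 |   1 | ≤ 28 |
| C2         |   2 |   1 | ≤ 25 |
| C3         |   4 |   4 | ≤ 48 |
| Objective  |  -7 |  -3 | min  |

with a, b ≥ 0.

(0, 0), (5.6, 0), (4, 8), (0, 12)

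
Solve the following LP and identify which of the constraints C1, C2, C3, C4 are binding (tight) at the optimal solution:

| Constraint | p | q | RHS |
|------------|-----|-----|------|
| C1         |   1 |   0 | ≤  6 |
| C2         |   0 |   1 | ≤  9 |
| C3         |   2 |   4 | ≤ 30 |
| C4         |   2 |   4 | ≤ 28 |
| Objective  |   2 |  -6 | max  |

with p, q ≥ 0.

At p = 6, q = 0, compute slack b - a·x for each constraint:
  C1: 6 − 6 = 0  (binding)
  C2: 9 − 0 = 9  (slack)
  C3: 30 − 12 = 18  (slack)
  C4: 28 − 12 = 16  (slack)

Optimal: p = 6, q = 0
Binding: C1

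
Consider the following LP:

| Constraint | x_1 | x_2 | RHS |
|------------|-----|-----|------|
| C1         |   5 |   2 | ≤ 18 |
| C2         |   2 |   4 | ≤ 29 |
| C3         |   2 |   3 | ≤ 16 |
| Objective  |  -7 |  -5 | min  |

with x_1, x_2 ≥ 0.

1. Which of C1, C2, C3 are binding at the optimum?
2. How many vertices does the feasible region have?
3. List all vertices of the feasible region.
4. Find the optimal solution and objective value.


1. C1, C3
2. 4
3. (0, 0), (3.6, 0), (2, 4), (0, 5.333)
4. x_1 = 2, x_2 = 4, z = -34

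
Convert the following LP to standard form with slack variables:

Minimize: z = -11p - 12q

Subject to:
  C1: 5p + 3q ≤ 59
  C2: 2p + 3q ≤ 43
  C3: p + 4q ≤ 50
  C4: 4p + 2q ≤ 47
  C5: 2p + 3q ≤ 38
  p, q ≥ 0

min z = -11p - 12q

s.t.
  5p + 3q + s1 = 59
  2p + 3q + s2 = 43
  p + 4q + s3 = 50
  4p + 2q + s4 = 47
  2p + 3q + s5 = 38
  p, q, s1, s2, s3, s4, s5 ≥ 0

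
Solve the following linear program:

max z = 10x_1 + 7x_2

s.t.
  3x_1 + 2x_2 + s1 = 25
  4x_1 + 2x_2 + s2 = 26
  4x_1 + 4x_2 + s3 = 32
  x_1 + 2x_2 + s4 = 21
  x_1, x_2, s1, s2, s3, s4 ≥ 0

Evaluate the objective at each vertex of the feasible region:
  z(0, 0) = 0
  z(6.5, 0) = 65
  z(5, 3) = 71  ←
  z(0, 8) = 56
The maximum is at x_1 = 5, x_2 = 3.

x_1 = 5, x_2 = 3, z = 71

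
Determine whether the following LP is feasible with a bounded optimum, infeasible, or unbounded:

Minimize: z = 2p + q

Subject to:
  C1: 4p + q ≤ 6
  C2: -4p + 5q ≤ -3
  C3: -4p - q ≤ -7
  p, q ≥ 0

Infeasible (no feasible solution exists)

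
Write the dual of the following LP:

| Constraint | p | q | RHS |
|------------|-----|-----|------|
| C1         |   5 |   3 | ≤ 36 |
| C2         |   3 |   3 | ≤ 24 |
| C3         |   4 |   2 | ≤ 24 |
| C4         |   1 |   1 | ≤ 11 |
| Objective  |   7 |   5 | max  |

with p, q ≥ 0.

Primal max cᵀx s.t. Ax ≤ b, x ≥ 0  →  Dual min bᵀy s.t. Aᵀy ≥ c, y ≥ 0.

Minimize: z = 36y1 + 24y2 + 24y3 + 11y4

Subject to:
  5y1 + 3y2 + 4y3 + y4 ≥ 7
  3y1 + 3y2 + 2y3 + y4 ≥ 5
  y1, y2, y3, y4 ≥ 0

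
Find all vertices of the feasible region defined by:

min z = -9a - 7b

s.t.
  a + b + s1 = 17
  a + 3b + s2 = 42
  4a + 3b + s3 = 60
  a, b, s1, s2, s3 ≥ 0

(0, 0), (15, 0), (9, 8), (4.5, 12.5), (0, 14)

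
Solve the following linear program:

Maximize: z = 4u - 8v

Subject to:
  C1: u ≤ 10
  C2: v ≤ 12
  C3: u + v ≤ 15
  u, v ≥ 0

Evaluate the objective at each vertex of the feasible region:
  z(0, 0) = 0
  z(10, 0) = 40  ←
  z(10, 5) = 0
  z(3, 12) = -84
  z(0, 12) = -96
The maximum is at u = 10, v = 0.

u = 10, v = 0, z = 40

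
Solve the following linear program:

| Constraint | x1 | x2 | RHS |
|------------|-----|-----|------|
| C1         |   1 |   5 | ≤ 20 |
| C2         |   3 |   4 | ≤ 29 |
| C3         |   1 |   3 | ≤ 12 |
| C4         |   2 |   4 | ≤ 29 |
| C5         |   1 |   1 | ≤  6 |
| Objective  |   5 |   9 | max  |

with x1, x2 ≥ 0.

Evaluate the objective at each vertex of the feasible region:
  z(0, 0) = 0
  z(6, 0) = 30
  z(3, 3) = 42  ←
  z(0, 4) = 36
The maximum is at x1 = 3, x2 = 3.

x1 = 3, x2 = 3, z = 42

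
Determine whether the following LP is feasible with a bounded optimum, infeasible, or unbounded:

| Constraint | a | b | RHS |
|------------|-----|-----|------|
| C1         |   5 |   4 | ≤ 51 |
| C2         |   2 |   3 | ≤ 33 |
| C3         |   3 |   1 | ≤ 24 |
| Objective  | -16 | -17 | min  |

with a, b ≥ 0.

Feasible with a bounded optimal solution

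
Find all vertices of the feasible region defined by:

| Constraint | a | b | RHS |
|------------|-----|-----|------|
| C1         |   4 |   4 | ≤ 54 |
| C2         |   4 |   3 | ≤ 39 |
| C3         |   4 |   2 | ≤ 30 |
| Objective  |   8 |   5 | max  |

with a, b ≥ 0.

(0, 0), (7.5, 0), (3, 9), (0, 13)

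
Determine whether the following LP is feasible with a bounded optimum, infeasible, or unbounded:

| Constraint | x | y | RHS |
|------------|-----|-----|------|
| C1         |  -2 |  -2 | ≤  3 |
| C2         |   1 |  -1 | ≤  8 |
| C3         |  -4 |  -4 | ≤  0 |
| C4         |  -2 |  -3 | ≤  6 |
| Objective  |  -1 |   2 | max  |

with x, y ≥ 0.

Unbounded (objective can increase without bound)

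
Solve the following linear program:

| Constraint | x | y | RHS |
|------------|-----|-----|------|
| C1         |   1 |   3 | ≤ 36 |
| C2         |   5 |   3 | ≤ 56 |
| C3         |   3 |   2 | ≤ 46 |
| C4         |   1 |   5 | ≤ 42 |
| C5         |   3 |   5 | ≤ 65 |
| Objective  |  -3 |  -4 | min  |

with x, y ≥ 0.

Evaluate the objective at each vertex of the feasible region:
  z(0, 0) = 0
  z(11.2, 0) = -33.6
  z(7, 7) = -49  ←
  z(0, 8.4) = -33.6
The minimum is at x = 7, y = 7.

x = 7, y = 7, z = -49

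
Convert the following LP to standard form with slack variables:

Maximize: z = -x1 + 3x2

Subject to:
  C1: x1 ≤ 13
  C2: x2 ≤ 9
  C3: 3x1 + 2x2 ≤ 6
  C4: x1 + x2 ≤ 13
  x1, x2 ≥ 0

max z = -x1 + 3x2

s.t.
  x1 + s1 = 13
  x2 + s2 = 9
  3x1 + 2x2 + s3 = 6
  x1 + x2 + s4 = 13
  x1, x2, s1, s2, s3, s4 ≥ 0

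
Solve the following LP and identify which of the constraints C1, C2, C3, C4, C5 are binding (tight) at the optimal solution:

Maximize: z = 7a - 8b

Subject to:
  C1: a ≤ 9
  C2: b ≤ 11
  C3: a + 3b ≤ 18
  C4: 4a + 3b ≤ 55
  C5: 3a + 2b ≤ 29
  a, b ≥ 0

At a = 9, b = 0, compute slack b - a·x for each constraint:
  C1: 9 − 9 = 0  (binding)
  C2: 11 − 0 = 11  (slack)
  C3: 18 − 9 = 9  (slack)
  C4: 55 − 36 = 19  (slack)
  C5: 29 − 27 = 2  (slack)

Optimal: a = 9, b = 0
Binding: C1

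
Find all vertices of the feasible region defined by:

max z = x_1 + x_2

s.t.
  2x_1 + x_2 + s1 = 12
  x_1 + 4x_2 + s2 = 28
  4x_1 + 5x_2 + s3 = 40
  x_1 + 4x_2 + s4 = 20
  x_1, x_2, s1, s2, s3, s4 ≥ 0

(0, 0), (6, 0), (4, 4), (0, 5)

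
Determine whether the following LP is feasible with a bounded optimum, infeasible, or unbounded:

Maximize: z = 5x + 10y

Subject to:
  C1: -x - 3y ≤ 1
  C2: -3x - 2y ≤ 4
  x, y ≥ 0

Unbounded (objective can increase without bound)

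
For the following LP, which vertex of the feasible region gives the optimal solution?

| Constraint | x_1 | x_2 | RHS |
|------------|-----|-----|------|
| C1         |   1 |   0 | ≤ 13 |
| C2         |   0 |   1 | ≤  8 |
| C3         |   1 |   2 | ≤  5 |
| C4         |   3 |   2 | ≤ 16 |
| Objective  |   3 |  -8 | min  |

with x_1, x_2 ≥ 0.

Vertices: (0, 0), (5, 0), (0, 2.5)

Evaluate the objective at each vertex of the feasible region:
  z(0, 0) = 0
  z(5, 0) = 15
  z(0, 2.5) = -20  ←
The minimum is at x_1 = 0, x_2 = 2.5.

(0, 2.5)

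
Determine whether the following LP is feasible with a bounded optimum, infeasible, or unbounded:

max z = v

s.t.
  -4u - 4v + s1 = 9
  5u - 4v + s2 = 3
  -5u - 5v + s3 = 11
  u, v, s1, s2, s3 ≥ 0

Unbounded (objective can increase without bound)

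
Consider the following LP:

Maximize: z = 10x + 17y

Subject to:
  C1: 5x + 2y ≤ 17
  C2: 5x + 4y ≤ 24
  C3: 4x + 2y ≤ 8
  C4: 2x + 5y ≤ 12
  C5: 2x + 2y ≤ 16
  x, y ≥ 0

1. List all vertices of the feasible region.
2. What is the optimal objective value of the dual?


1. (0, 0), (2, 0), (1, 2), (0, 2.4)
2. 44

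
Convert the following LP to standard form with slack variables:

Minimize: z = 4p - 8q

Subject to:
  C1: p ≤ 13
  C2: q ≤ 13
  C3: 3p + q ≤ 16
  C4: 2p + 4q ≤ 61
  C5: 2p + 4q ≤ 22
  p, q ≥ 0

min z = 4p - 8q

s.t.
  p + s1 = 13
  q + s2 = 13
  3p + q + s3 = 16
  2p + 4q + s4 = 61
  2p + 4q + s5 = 22
  p, q, s1, s2, s3, s4, s5 ≥ 0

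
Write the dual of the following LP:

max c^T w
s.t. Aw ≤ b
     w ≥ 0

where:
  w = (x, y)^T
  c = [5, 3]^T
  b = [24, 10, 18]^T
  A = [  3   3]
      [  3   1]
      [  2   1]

Primal max cᵀx s.t. Ax ≤ b, x ≥ 0  →  Dual min bᵀy s.t. Aᵀy ≥ c, y ≥ 0.

Minimize: z = 24y1 + 10y2 + 18y3

Subject to:
  3y1 + 3y2 + 2y3 ≥ 5
  3y1 + y2 + y3 ≥ 3
  y1, y2, y3 ≥ 0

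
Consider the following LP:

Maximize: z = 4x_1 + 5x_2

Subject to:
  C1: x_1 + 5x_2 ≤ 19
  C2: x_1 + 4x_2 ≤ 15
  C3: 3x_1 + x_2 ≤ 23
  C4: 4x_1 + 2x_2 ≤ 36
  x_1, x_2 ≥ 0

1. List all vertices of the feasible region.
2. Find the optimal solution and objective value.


1. (0, 0), (7.667, 0), (7, 2), (0, 3.75)
2. x_1 = 7, x_2 = 2, z = 38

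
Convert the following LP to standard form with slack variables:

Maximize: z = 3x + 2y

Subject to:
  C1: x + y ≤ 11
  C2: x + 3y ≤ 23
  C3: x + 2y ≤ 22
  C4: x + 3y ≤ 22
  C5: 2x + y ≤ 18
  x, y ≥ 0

max z = 3x + 2y

s.t.
  x + y + s1 = 11
  x + 3y + s2 = 23
  x + 2y + s3 = 22
  x + 3y + s4 = 22
  2x + y + s5 = 18
  x, y, s1, s2, s3, s4, s5 ≥ 0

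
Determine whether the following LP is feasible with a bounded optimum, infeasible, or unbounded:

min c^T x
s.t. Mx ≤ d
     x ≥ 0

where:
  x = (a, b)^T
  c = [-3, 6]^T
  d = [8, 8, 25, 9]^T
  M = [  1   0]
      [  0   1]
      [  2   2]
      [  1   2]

Feasible with a bounded optimal solution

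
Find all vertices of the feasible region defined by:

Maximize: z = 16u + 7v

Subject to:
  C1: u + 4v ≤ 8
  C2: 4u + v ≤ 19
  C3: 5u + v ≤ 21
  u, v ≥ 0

(0, 0), (4.2, 0), (4, 1), (0, 2)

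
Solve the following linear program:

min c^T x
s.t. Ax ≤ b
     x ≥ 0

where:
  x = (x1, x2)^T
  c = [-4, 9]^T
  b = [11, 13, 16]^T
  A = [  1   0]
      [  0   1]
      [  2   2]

Evaluate the objective at each vertex of the feasible region:
  z(0, 0) = 0
  z(8, 0) = -32  ←
  z(0, 8) = 72
The minimum is at x1 = 8, x2 = 0.

x1 = 8, x2 = 0, z = -32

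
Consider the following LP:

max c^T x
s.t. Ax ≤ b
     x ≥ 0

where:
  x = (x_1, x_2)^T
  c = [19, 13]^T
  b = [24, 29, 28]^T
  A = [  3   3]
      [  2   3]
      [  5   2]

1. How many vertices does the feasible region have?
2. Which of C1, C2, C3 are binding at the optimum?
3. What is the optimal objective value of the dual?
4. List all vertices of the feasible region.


1. 4
2. C1, C3
3. 128
4. (0, 0), (5.6, 0), (4, 4), (0, 8)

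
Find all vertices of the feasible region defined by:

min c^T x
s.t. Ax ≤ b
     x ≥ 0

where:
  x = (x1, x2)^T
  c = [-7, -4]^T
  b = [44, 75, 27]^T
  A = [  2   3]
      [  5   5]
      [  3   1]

(0, 0), (9, 0), (6, 9), (1, 14), (0, 14.67)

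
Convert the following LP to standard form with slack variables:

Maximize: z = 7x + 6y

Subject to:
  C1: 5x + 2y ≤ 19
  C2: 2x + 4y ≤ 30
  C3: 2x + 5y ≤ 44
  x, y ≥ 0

max z = 7x + 6y

s.t.
  5x + 2y + s1 = 19
  2x + 4y + s2 = 30
  2x + 5y + s3 = 44
  x, y, s1, s2, s3 ≥ 0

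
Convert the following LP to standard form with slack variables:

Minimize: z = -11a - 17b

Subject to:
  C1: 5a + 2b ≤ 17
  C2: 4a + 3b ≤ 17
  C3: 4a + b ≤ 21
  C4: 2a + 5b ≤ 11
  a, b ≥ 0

min z = -11a - 17b

s.t.
  5a + 2b + s1 = 17
  4a + 3b + s2 = 17
  4a + b + s3 = 21
  2a + 5b + s4 = 11
  a, b, s1, s2, s3, s4 ≥ 0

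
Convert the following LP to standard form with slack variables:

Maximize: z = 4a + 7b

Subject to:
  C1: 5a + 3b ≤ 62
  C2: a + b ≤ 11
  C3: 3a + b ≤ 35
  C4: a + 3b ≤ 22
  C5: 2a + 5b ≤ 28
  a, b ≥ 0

max z = 4a + 7b

s.t.
  5a + 3b + s1 = 62
  a + b + s2 = 11
  3a + b + s3 = 35
  a + 3b + s4 = 22
  2a + 5b + s5 = 28
  a, b, s1, s2, s3, s4, s5 ≥ 0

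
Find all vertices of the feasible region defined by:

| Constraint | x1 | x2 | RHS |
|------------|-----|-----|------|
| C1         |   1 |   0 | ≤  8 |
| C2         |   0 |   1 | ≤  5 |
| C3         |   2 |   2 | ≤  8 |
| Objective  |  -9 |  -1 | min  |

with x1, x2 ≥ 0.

(0, 0), (4, 0), (0, 4)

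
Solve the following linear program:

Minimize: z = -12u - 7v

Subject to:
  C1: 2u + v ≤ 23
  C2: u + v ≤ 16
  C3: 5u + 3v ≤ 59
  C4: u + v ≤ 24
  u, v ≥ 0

Evaluate the objective at each vertex of the feasible region:
  z(0, 0) = 0
  z(11.5, 0) = -138
  z(10, 3) = -141  ←
  z(5.5, 10.5) = -139.5
  z(0, 16) = -112
The minimum is at u = 10, v = 3.

u = 10, v = 3, z = -141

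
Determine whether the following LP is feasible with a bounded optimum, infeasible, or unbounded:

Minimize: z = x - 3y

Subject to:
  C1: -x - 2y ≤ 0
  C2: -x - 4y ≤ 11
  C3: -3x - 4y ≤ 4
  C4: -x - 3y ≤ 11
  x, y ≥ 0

Unbounded (objective can decrease without bound)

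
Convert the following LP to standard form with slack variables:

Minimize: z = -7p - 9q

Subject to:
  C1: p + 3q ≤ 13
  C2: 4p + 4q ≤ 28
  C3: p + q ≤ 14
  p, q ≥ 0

min z = -7p - 9q

s.t.
  p + 3q + s1 = 13
  4p + 4q + s2 = 28
  p + q + s3 = 14
  p, q, s1, s2, s3 ≥ 0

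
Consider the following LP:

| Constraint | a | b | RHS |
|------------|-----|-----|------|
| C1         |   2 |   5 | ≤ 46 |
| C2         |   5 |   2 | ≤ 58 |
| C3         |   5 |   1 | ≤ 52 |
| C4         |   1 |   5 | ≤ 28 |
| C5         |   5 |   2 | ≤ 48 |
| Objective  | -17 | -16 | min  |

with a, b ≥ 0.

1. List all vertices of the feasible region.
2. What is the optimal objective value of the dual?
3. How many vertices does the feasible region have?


1. (0, 0), (9.6, 0), (8, 4), (0, 5.6)
2. -200
3. 4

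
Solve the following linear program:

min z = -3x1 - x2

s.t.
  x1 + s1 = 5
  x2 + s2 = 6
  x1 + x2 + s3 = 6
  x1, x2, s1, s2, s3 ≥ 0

Evaluate the objective at each vertex of the feasible region:
  z(0, 0) = 0
  z(5, 0) = -15
  z(5, 1) = -16  ←
  z(0, 6) = -6
The minimum is at x1 = 5, x2 = 1.

x1 = 5, x2 = 1, z = -16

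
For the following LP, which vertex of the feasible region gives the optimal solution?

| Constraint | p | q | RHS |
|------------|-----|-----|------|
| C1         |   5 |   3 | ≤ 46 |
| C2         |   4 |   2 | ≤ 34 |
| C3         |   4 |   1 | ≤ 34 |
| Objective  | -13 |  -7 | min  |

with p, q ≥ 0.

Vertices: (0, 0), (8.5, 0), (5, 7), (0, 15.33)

Evaluate the objective at each vertex of the feasible region:
  z(0, 0) = 0
  z(8.5, 0) = -110.5
  z(5, 7) = -114  ←
  z(0, 15.33) = -107.3
The minimum is at p = 5, q = 7.

(5, 7)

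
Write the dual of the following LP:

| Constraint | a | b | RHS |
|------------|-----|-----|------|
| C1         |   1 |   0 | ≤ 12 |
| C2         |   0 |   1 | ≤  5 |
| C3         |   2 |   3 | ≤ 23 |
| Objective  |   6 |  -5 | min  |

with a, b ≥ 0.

Primal min cᵀx s.t. Ax ≤ b, x ≥ 0  →  Dual max −bᵀy s.t. Aᵀy ≥ −c, y ≥ 0.

Maximize: z = -12y1 - 5y2 - 23y3

Subject to:
  y1 + 2y3 ≥ -6
  y2 + 3y3 ≥ 5
  y1, y2, y3 ≥ 0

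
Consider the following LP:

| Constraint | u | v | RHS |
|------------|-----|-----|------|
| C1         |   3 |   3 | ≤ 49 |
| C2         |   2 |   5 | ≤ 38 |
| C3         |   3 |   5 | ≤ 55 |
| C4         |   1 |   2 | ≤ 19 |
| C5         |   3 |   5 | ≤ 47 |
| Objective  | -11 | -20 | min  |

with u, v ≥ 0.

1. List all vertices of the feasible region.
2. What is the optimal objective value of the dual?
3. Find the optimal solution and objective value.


1. (0, 0), (15.67, 0), (9, 4), (0, 7.6)
2. -179
3. u = 9, v = 4, z = -179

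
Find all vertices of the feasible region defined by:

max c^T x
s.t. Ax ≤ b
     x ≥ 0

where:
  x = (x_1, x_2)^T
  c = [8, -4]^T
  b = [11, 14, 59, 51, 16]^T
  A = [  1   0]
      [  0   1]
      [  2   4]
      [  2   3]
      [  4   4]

(0, 0), (4, 0), (0, 4)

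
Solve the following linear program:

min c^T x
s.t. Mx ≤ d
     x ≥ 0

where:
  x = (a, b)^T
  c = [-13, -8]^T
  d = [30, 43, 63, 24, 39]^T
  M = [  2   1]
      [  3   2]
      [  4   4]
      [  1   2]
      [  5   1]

Evaluate the objective at each vertex of the feasible region:
  z(0, 0) = 0
  z(7.8, 0) = -101.4
  z(6, 9) = -150  ←
  z(0, 12) = -96
The minimum is at a = 6, b = 9.

a = 6, b = 9, z = -150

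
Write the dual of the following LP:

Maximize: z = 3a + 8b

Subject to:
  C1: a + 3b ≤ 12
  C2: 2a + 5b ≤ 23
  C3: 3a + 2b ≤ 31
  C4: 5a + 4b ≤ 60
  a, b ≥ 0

Primal max cᵀx s.t. Ax ≤ b, x ≥ 0  →  Dual min bᵀy s.t. Aᵀy ≥ c, y ≥ 0.

Minimize: z = 12y1 + 23y2 + 31y3 + 60y4

Subject to:
  y1 + 2y2 + 3y3 + 5y4 ≥ 3
  3y1 + 5y2 + 2y3 + 4y4 ≥ 8
  y1, y2, y3, y4 ≥ 0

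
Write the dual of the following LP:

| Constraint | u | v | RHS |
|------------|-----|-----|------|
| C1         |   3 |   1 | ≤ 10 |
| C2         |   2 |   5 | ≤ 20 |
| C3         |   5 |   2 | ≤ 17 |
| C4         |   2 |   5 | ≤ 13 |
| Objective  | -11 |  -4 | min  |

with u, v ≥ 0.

Primal min cᵀx s.t. Ax ≤ b, x ≥ 0  →  Dual max −bᵀy s.t. Aᵀy ≥ −c, y ≥ 0.

Maximize: z = -10y1 - 20y2 - 17y3 - 13y4

Subject to:
  3y1 + 2y2 + 5y3 + 2y4 ≥ 11
  y1 + 5y2 + 2y3 + 5y4 ≥ 4
  y1, y2, y3, y4 ≥ 0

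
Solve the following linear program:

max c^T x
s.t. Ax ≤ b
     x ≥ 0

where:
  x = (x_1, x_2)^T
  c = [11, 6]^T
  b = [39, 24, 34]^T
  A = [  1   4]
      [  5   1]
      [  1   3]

Evaluate the objective at each vertex of the feasible region:
  z(0, 0) = 0
  z(4.8, 0) = 52.8
  z(3, 9) = 87  ←
  z(0, 9.75) = 58.5
The maximum is at x_1 = 3, x_2 = 9.

x_1 = 3, x_2 = 9, z = 87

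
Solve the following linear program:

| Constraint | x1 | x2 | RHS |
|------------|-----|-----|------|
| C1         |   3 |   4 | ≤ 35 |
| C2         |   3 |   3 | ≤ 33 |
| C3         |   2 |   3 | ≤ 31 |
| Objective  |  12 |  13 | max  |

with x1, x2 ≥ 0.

Evaluate the objective at each vertex of the feasible region:
  z(0, 0) = 0
  z(11, 0) = 132
  z(9, 2) = 134  ←
  z(0, 8.75) = 113.8
The maximum is at x1 = 9, x2 = 2.

x1 = 9, x2 = 2, z = 134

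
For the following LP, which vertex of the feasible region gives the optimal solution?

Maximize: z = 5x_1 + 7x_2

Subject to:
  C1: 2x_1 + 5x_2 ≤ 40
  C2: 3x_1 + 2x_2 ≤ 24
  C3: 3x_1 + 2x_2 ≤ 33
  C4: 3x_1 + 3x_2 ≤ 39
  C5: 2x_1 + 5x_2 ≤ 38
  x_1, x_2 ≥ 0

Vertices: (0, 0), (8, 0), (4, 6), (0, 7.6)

Evaluate the objective at each vertex of the feasible region:
  z(0, 0) = 0
  z(8, 0) = 40
  z(4, 6) = 62  ←
  z(0, 7.6) = 53.2
The maximum is at x_1 = 4, x_2 = 6.

(4, 6)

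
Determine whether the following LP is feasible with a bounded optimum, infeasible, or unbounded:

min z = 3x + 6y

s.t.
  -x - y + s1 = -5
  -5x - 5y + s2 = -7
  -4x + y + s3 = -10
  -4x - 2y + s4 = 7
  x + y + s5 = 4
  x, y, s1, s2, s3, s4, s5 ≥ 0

Infeasible (no feasible solution exists)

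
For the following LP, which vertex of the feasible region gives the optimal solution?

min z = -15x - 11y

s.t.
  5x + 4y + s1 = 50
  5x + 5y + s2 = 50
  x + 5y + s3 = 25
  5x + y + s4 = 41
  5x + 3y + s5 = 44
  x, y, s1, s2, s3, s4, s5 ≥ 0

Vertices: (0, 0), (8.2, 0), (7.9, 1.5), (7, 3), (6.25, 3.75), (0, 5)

Evaluate the objective at each vertex of the feasible region:
  z(0, 0) = 0
  z(8.2, 0) = -123
  z(7.9, 1.5) = -135
  z(7, 3) = -138  ←
  z(6.25, 3.75) = -135
  z(0, 5) = -55
The minimum is at x = 7, y = 3.

(7, 3)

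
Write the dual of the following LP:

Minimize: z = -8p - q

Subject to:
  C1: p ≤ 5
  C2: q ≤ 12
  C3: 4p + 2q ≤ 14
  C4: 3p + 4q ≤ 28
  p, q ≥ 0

Primal min cᵀx s.t. Ax ≤ b, x ≥ 0  →  Dual max −bᵀy s.t. Aᵀy ≥ −c, y ≥ 0.

Maximize: z = -5y1 - 12y2 - 14y3 - 28y4

Subject to:
  y1 + 4y3 + 3y4 ≥ 8
  y2 + 2y3 + 4y4 ≥ 1
  y1, y2, y3, y4 ≥ 0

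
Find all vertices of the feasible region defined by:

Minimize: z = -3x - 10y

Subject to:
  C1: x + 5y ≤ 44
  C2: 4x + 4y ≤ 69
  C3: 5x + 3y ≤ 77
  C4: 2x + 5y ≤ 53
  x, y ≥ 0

(0, 0), (15.4, 0), (12.62, 4.625), (11.08, 6.167), (9, 7), (0, 8.8)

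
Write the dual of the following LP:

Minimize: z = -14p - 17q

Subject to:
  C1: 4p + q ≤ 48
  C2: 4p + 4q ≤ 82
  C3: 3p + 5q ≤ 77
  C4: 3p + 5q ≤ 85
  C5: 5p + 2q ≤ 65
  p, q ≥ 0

Primal min cᵀx s.t. Ax ≤ b, x ≥ 0  →  Dual max −bᵀy s.t. Aᵀy ≥ −c, y ≥ 0.

Maximize: z = -48y1 - 82y2 - 77y3 - 85y4 - 65y5

Subject to:
  4y1 + 4y2 + 3y3 + 3y4 + 5y5 ≥ 14
  y1 + 4y2 + 5y3 + 5y4 + 2y5 ≥ 17
  y1, y2, y3, y4, y5 ≥ 0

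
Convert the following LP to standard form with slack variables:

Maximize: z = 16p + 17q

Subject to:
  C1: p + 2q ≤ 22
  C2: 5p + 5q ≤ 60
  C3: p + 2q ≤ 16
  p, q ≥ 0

max z = 16p + 17q

s.t.
  p + 2q + s1 = 22
  5p + 5q + s2 = 60
  p + 2q + s3 = 16
  p, q, s1, s2, s3 ≥ 0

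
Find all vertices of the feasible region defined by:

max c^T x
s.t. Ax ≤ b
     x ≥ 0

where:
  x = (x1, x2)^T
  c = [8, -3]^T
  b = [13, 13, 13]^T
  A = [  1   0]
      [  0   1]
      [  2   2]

(0, 0), (6.5, 0), (0, 6.5)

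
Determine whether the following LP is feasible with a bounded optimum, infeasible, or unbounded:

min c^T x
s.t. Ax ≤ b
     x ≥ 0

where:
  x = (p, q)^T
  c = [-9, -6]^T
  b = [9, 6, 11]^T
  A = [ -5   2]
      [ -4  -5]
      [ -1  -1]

Unbounded (objective can decrease without bound)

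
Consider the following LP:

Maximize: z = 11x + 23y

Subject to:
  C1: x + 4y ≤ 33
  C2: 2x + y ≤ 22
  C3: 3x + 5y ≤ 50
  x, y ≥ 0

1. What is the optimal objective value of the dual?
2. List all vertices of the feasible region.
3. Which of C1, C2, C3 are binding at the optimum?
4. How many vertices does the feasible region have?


1. 216
2. (0, 0), (11, 0), (8.571, 4.857), (5, 7), (0, 8.25)
3. C1, C3
4. 5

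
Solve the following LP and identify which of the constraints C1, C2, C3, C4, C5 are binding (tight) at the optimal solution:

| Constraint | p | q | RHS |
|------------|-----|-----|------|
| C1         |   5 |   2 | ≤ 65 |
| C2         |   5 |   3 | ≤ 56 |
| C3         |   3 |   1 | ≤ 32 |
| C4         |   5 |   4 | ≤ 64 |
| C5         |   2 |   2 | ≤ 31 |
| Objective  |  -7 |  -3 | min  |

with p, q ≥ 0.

At p = 10, q = 2, compute slack b - a·x for each constraint:
  C1: 65 − 54 = 11  (slack)
  C2: 56 − 56 = 0  (binding)
  C3: 32 − 32 = 0  (binding)
  C4: 64 − 58 = 6  (slack)
  C5: 31 − 24 = 7  (slack)

Optimal: p = 10, q = 2
Binding: C2, C3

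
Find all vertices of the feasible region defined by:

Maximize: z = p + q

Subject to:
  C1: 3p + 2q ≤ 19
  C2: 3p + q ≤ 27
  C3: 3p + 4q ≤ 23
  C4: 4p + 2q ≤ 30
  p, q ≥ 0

(0, 0), (6.333, 0), (5, 2), (0, 5.75)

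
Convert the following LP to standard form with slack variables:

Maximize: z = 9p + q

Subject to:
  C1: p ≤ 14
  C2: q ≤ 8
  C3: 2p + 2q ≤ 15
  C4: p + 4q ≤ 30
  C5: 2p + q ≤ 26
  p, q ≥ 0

max z = 9p + q

s.t.
  p + s1 = 14
  q + s2 = 8
  2p + 2q + s3 = 15
  p + 4q + s4 = 30
  2p + q + s5 = 26
  p, q, s1, s2, s3, s4, s5 ≥ 0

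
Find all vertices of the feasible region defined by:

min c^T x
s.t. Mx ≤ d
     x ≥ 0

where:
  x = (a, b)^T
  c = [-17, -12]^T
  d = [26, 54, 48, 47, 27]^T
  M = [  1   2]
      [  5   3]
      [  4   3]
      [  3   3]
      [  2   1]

(0, 0), (10.8, 0), (6, 8), (3.6, 11.2), (0, 13)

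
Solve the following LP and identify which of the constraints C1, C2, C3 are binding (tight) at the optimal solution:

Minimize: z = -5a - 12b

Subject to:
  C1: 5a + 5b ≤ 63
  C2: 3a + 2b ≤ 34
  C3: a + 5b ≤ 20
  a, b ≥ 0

At a = 10, b = 2, compute slack b - a·x for each constraint:
  C1: 63 − 60 = 3  (slack)
  C2: 34 − 34 = 0  (binding)
  C3: 20 − 20 = 0  (binding)

Optimal: a = 10, b = 2
Binding: C2, C3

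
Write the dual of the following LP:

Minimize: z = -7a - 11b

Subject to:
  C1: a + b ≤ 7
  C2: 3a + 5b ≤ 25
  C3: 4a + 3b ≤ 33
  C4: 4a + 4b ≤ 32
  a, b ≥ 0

Primal min cᵀx s.t. Ax ≤ b, x ≥ 0  →  Dual max −bᵀy s.t. Aᵀy ≥ −c, y ≥ 0.

Maximize: z = -7y1 - 25y2 - 33y3 - 32y4

Subject to:
  y1 + 3y2 + 4y3 + 4y4 ≥ 7
  y1 + 5y2 + 3y3 + 4y4 ≥ 11
  y1, y2, y3, y4 ≥ 0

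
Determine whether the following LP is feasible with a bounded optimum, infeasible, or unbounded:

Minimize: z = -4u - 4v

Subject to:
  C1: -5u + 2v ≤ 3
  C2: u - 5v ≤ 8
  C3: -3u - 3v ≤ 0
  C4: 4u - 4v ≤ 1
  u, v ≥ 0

Unbounded (objective can decrease without bound)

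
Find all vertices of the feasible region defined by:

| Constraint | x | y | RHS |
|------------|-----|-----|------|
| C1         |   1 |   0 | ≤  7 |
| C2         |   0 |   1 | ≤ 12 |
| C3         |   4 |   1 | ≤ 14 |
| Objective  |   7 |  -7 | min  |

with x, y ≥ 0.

(0, 0), (3.5, 0), (0.5, 12), (0, 12)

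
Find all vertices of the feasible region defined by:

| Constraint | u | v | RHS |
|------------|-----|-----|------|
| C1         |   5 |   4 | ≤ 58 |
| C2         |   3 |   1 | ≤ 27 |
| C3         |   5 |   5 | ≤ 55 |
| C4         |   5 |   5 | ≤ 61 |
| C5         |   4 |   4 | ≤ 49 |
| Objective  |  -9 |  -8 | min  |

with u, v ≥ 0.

(0, 0), (9, 0), (8, 3), (0, 11)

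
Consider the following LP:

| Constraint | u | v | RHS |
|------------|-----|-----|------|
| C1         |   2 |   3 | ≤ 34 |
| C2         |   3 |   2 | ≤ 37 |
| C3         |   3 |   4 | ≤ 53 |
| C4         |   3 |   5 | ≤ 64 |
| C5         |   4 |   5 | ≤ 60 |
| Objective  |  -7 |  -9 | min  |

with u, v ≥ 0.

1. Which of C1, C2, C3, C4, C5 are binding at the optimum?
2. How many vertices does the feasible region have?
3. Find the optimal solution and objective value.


1. C1, C5
2. 5
3. u = 5, v = 8, z = -107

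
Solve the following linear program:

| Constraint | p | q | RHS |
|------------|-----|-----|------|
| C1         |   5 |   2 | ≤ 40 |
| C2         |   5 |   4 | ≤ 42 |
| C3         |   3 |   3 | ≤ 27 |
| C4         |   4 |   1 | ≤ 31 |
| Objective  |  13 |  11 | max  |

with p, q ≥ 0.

Evaluate the objective at each vertex of the feasible region:
  z(0, 0) = 0
  z(7.75, 0) = 100.8
  z(7.455, 1.182) = 109.9
  z(6, 3) = 111  ←
  z(0, 9) = 99
The maximum is at p = 6, q = 3.

p = 6, q = 3, z = 111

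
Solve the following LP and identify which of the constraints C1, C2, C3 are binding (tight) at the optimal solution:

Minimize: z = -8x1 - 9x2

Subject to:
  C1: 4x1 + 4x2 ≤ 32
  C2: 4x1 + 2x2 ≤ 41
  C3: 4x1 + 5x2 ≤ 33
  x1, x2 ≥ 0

At x1 = 7, x2 = 1, compute slack b - a·x for each constraint:
  C1: 32 − 32 = 0  (binding)
  C2: 41 − 30 = 11  (slack)
  C3: 33 − 33 = 0  (binding)

Optimal: x1 = 7, x2 = 1
Binding: C1, C3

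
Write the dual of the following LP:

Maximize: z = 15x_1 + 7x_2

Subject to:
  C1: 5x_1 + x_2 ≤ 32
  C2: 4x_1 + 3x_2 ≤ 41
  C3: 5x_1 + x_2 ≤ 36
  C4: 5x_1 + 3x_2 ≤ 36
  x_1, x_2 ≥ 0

Primal max cᵀx s.t. Ax ≤ b, x ≥ 0  →  Dual min bᵀy s.t. Aᵀy ≥ c, y ≥ 0.

Minimize: z = 32y1 + 41y2 + 36y3 + 36y4

Subject to:
  5y1 + 4y2 + 5y3 + 5y4 ≥ 15
  y1 + 3y2 + y3 + 3y4 ≥ 7
  y1, y2, y3, y4 ≥ 0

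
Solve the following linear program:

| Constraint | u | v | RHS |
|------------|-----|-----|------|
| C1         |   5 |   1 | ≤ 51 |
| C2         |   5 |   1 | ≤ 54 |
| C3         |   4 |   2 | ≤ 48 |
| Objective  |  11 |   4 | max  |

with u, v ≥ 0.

Evaluate the objective at each vertex of the feasible region:
  z(0, 0) = 0
  z(10.2, 0) = 112.2
  z(9, 6) = 123  ←
  z(0, 24) = 96
The maximum is at u = 9, v = 6.

u = 9, v = 6, z = 123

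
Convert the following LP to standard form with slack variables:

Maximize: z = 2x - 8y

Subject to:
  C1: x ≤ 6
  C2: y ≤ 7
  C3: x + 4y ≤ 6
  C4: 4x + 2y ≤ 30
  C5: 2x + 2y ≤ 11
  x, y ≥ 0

max z = 2x - 8y

s.t.
  x + s1 = 6
  y + s2 = 7
  x + 4y + s3 = 6
  4x + 2y + s4 = 30
  2x + 2y + s5 = 11
  x, y, s1, s2, s3, s4, s5 ≥ 0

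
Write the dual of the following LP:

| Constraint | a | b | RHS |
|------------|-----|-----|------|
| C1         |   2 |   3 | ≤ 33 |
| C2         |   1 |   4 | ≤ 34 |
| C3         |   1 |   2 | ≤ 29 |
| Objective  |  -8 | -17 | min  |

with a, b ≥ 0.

Primal min cᵀx s.t. Ax ≤ b, x ≥ 0  →  Dual max −bᵀy s.t. Aᵀy ≥ −c, y ≥ 0.

Maximize: z = -33y1 - 34y2 - 29y3

Subject to:
  2y1 + y2 + y3 ≥ 8
  3y1 + 4y2 + 2y3 ≥ 17
  y1, y2, y3 ≥ 0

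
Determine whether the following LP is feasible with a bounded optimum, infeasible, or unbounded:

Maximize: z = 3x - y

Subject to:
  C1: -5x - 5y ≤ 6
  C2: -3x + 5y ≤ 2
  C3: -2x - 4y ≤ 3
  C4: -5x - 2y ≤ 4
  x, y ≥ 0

Unbounded (objective can increase without bound)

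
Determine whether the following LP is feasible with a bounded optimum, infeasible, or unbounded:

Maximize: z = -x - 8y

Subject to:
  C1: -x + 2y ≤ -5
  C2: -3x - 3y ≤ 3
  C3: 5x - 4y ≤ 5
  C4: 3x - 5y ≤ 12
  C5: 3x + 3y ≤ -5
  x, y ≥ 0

Infeasible (no feasible solution exists)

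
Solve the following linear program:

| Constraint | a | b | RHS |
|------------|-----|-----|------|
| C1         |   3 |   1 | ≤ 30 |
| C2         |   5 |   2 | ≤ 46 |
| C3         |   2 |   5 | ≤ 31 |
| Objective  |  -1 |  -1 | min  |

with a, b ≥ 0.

Evaluate the objective at each vertex of the feasible region:
  z(0, 0) = 0
  z(9.2, 0) = -9.2
  z(8, 3) = -11  ←
  z(0, 6.2) = -6.2
The minimum is at a = 8, b = 3.

a = 8, b = 3, z = -11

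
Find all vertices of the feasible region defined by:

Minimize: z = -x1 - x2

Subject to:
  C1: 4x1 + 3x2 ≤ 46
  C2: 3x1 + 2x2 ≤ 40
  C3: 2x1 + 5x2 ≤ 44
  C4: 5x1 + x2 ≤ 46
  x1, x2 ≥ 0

(0, 0), (9.2, 0), (8.364, 4.182), (7, 6), (0, 8.8)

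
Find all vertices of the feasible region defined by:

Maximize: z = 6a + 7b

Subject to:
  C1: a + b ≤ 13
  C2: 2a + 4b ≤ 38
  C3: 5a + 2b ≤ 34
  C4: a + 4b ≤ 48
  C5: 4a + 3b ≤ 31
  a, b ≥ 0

(0, 0), (6.8, 0), (5.714, 2.714), (1, 9), (0, 9.5)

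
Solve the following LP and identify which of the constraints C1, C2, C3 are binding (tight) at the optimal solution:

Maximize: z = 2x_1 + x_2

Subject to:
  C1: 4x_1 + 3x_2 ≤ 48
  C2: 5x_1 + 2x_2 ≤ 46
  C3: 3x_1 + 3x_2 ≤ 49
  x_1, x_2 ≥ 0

At x_1 = 6, x_2 = 8, compute slack b - a·x for each constraint:
  C1: 48 − 48 = 0  (binding)
  C2: 46 − 46 = 0  (binding)
  C3: 49 − 42 = 7  (slack)

Optimal: x_1 = 6, x_2 = 8
Binding: C1, C2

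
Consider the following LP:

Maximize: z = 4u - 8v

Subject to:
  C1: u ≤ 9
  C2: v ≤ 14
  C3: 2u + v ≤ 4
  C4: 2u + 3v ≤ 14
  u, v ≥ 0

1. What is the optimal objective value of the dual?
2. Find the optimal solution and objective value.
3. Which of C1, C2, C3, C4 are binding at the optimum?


1. 8
2. u = 2, v = 0, z = 8
3. C3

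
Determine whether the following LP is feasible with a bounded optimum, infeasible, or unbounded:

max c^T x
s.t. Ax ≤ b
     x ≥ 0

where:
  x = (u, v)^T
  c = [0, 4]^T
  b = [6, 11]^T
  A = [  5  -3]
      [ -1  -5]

Unbounded (objective can increase without bound)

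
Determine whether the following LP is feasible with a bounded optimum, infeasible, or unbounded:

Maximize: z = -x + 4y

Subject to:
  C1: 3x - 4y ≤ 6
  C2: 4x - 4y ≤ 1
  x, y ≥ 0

Unbounded (objective can increase without bound)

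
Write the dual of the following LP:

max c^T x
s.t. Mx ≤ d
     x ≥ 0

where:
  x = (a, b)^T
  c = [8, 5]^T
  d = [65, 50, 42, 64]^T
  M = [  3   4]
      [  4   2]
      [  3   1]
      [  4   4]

Primal max cᵀx s.t. Ax ≤ b, x ≥ 0  →  Dual min bᵀy s.t. Aᵀy ≥ c, y ≥ 0.

Minimize: z = 65y1 + 50y2 + 42y3 + 64y4

Subject to:
  3y1 + 4y2 + 3y3 + 4y4 ≥ 8
  4y1 + 2y2 + y3 + 4y4 ≥ 5
  y1, y2, y3, y4 ≥ 0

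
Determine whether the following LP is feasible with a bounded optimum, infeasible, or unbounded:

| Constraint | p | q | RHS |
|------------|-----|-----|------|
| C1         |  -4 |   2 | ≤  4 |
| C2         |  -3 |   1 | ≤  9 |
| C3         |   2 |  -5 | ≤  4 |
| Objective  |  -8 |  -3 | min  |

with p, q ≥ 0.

Unbounded (objective can decrease without bound)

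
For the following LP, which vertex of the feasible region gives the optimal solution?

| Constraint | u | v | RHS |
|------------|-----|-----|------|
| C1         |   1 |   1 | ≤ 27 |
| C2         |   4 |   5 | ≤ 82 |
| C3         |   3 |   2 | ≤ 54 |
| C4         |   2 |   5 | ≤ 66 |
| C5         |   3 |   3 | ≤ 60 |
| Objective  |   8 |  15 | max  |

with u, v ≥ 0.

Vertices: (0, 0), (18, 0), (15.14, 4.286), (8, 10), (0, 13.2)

Evaluate the objective at each vertex of the feasible region:
  z(0, 0) = 0
  z(18, 0) = 144
  z(15.14, 4.286) = 185.4
  z(8, 10) = 214  ←
  z(0, 13.2) = 198
The maximum is at u = 8, v = 10.

(8, 10)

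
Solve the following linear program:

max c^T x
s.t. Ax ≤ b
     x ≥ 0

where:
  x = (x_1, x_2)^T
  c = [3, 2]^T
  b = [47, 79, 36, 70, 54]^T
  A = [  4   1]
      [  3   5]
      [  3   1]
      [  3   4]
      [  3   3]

Evaluate the objective at each vertex of the feasible region:
  z(0, 0) = 0
  z(11.75, 0) = 35.25
  z(11, 3) = 39
  z(9, 9) = 45  ←
  z(5.5, 12.5) = 41.5
  z(0, 15.8) = 31.6
The maximum is at x_1 = 9, x_2 = 9.

x_1 = 9, x_2 = 9, z = 45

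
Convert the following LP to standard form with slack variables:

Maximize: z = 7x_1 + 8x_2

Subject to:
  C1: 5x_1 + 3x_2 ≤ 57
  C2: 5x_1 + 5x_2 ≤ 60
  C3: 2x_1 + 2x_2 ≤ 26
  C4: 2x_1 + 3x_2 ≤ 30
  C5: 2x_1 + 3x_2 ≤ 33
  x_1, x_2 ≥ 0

max z = 7x_1 + 8x_2

s.t.
  5x_1 + 3x_2 + s1 = 57
  5x_1 + 5x_2 + s2 = 60
  2x_1 + 2x_2 + s3 = 26
  2x_1 + 3x_2 + s4 = 30
  2x_1 + 3x_2 + s5 = 33
  x_1, x_2, s1, s2, s3, s4, s5 ≥ 0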